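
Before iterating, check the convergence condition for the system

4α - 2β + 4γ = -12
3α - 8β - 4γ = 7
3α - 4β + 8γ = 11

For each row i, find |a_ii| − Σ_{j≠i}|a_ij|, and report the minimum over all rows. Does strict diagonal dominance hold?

row 1: |4| − (2+4) = -2
row 2: |-8| − (3+4) = 1
row 3: |8| − (3+4) = 1
minimum over rows = -2 → not strictly diagonally dominant

-2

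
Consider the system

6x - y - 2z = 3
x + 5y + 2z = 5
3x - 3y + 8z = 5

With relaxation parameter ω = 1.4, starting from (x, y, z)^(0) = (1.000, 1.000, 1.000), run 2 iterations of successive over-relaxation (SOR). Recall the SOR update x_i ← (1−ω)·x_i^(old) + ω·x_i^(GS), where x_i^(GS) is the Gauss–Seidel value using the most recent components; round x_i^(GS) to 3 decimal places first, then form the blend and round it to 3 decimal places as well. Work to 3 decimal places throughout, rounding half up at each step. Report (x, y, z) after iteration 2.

(0.353, 1.218, 1.315)

Iteration 1:
  x: GS value = (3 - (-1)·1.000 - (-2)·1.000) / (6) = 1.000;  x ← (1−ω)·1.000 + ω·1.000 = 1.000
  y: GS value = (5 - (1)·1.000 - (2)·1.000) / (5) = 0.400;  y ← (1−ω)·1.000 + ω·0.400 = 0.160
  z: GS value = (5 - (3)·1.000 - (-3)·0.160) / (8) = 0.310;  z ← (1−ω)·1.000 + ω·0.310 = 0.034
Iteration 2:
  x: GS value = (3 - (-1)·0.160 - (-2)·0.034) / (6) = 0.538;  x ← (1−ω)·1.000 + ω·0.538 = 0.353
  y: GS value = (5 - (1)·0.353 - (2)·0.034) / (5) = 0.916;  y ← (1−ω)·0.160 + ω·0.916 = 1.218
  z: GS value = (5 - (3)·0.353 - (-3)·1.218) / (8) = 0.949;  z ← (1−ω)·0.034 + ω·0.949 = 1.315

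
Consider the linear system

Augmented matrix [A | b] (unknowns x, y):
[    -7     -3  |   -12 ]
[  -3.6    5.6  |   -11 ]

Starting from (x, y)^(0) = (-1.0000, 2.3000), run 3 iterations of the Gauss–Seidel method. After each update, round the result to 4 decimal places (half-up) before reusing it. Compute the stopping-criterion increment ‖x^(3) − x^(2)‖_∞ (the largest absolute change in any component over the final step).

0.4482

Iteration 1:
  x = (-12 - (-3)·2.3000) / (-7) = 0.7286
  y = (-11 - (-3.6)·0.7286) / (5.6) = -1.4959
Iteration 2:
  x = (-12 - (-3)·-1.4959) / (-7) = 2.3554
  y = (-11 - (-3.6)·2.3554) / (5.6) = -0.4501
Iteration 3:
  x = (-12 - (-3)·-0.4501) / (-7) = 1.9072
  y = (-11 - (-3.6)·1.9072) / (5.6) = -0.7382
Change: (-0.4482, -0.2881) → max |·| = 0.4482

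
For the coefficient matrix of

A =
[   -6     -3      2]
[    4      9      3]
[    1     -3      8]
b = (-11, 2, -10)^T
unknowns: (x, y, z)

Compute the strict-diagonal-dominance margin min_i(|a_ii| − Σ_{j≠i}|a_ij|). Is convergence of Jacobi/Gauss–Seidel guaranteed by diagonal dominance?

row 1: |-6| − (3+2) = 1
row 2: |9| − (4+3) = 2
row 3: |8| − (1+3) = 4
minimum over rows = 1 → strictly diagonally dominant (convergence guaranteed)

1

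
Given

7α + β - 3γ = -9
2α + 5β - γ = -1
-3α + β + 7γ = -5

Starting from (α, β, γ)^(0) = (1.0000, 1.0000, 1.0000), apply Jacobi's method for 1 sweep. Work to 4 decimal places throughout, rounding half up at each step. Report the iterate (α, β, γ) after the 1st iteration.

Iteration 1:
  α = (-9 - (1)·1.0000 - (-3)·1.0000) / (7) = -1.0000
  β = (-1 - (2)·1.0000 - (-1)·1.0000) / (5) = -0.4000
  γ = (-5 - (-3)·1.0000 - (1)·1.0000) / (7) = -0.4286

(-1.0000, -0.4000, -0.4286)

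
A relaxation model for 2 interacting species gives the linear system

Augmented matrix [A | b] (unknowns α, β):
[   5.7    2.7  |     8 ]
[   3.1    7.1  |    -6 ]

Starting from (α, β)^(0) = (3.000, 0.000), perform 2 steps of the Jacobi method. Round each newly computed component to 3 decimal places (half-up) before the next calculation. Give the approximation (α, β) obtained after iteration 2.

(2.424, -1.458)

Iteration 1:
  α = (8 - (2.7)·0.000) / (5.7) = 1.404
  β = (-6 - (3.1)·3.000) / (7.1) = -2.155
Iteration 2:
  α = (8 - (2.7)·-2.155) / (5.7) = 2.424
  β = (-6 - (3.1)·1.404) / (7.1) = -1.458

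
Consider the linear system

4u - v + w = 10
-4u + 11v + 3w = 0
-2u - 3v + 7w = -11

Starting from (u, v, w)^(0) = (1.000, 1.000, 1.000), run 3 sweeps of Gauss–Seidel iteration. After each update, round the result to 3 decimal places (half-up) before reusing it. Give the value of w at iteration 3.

Iteration 1:
  u = (10 - (-1)·1.000 - (1)·1.000) / (4) = 2.500
  v = (0 - (-4)·2.500 - (3)·1.000) / (11) = 0.636
  w = (-11 - (-2)·2.500 - (-3)·0.636) / (7) = -0.585
Iteration 2:
  u = (10 - (-1)·0.636 - (1)·-0.585) / (4) = 2.805
  v = (0 - (-4)·2.805 - (3)·-0.585) / (11) = 1.180
  w = (-11 - (-2)·2.805 - (-3)·1.180) / (7) = -0.264
Iteration 3:
  u = (10 - (-1)·1.180 - (1)·-0.264) / (4) = 2.861
  v = (0 - (-4)·2.861 - (3)·-0.264) / (11) = 1.112
  w = (-11 - (-2)·2.861 - (-3)·1.112) / (7) = -0.277

-0.277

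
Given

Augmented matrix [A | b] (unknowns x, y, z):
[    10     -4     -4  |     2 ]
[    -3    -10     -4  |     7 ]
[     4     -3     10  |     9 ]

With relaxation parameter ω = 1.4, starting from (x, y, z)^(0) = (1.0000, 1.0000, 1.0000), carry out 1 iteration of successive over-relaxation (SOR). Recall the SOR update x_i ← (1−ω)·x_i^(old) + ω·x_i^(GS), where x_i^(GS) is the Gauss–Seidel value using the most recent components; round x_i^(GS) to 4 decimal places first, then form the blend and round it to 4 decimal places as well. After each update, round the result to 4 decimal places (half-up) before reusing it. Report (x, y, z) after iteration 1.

(1.0000, -2.3600, -0.6912)

Iteration 1:
  x: GS value = (2 - (-4)·1.0000 - (-4)·1.0000) / (10) = 1.0000;  x ← (1−ω)·1.0000 + ω·1.0000 = 1.0000
  y: GS value = (7 - (-3)·1.0000 - (-4)·1.0000) / (-10) = -1.4000;  y ← (1−ω)·1.0000 + ω·-1.4000 = -2.3600
  z: GS value = (9 - (4)·1.0000 - (-3)·-2.3600) / (10) = -0.2080;  z ← (1−ω)·1.0000 + ω·-0.2080 = -0.6912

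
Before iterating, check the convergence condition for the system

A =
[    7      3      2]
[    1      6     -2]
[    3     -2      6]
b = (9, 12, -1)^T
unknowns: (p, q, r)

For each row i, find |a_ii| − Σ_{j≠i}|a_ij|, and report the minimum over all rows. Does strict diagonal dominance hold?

row 1: |7| − (3+2) = 2
row 2: |6| − (1+2) = 3
row 3: |6| − (3+2) = 1
minimum over rows = 1 → strictly diagonally dominant (convergence guaranteed)

1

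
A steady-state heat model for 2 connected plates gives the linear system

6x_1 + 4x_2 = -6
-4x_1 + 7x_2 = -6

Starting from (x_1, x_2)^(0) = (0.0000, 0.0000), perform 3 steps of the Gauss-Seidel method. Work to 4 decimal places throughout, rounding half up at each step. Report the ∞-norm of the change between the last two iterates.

Iteration 1:
  x_1 = (-6 - (4)·0.0000) / (6) = -1.0000
  x_2 = (-6 - (-4)·-1.0000) / (7) = -1.4286
Iteration 2:
  x_1 = (-6 - (4)·-1.4286) / (6) = -0.0476
  x_2 = (-6 - (-4)·-0.0476) / (7) = -0.8843
Iteration 3:
  x_1 = (-6 - (4)·-0.8843) / (6) = -0.4105
  x_2 = (-6 - (-4)·-0.4105) / (7) = -1.0917
Change: (-0.3629, -0.2074) → max |·| = 0.3629

0.3629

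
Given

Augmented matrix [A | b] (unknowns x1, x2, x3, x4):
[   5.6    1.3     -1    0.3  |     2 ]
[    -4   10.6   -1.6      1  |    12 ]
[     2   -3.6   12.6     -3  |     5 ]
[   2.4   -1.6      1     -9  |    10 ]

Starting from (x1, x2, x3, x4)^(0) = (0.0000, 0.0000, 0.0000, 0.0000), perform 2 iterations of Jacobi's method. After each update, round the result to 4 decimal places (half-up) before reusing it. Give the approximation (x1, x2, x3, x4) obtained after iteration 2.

(0.2247, 1.4315, 0.3991, -1.1731)

Iteration 1:
  x1 = (2 - (1.3)·0.0000 - (-1)·0.0000 - (0.3)·0.0000) / (5.6) = 0.3571
  x2 = (12 - (-4)·0.0000 - (-1.6)·0.0000 - (1)·0.0000) / (10.6) = 1.1321
  x3 = (5 - (2)·0.0000 - (-3.6)·0.0000 - (-3)·0.0000) / (12.6) = 0.3968
  x4 = (10 - (2.4)·0.0000 - (-1.6)·0.0000 - (1)·0.0000) / (-9) = -1.1111
Iteration 2:
  x1 = (2 - (1.3)·1.1321 - (-1)·0.3968 - (0.3)·-1.1111) / (5.6) = 0.2247
  x2 = (12 - (-4)·0.3571 - (-1.6)·0.3968 - (1)·-1.1111) / (10.6) = 1.4315
  x3 = (5 - (2)·0.3571 - (-3.6)·1.1321 - (-3)·-1.1111) / (12.6) = 0.3991
  x4 = (10 - (2.4)·0.3571 - (-1.6)·1.1321 - (1)·0.3968) / (-9) = -1.1731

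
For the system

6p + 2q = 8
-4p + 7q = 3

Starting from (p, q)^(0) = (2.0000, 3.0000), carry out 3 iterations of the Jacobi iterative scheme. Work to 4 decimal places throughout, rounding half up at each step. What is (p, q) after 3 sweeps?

(1.1270, 0.8911)

Iteration 1:
  p = (8 - (2)·3.0000) / (6) = 0.3333
  q = (3 - (-4)·2.0000) / (7) = 1.5714
Iteration 2:
  p = (8 - (2)·1.5714) / (6) = 0.8095
  q = (3 - (-4)·0.3333) / (7) = 0.6190
Iteration 3:
  p = (8 - (2)·0.6190) / (6) = 1.1270
  q = (3 - (-4)·0.8095) / (7) = 0.8911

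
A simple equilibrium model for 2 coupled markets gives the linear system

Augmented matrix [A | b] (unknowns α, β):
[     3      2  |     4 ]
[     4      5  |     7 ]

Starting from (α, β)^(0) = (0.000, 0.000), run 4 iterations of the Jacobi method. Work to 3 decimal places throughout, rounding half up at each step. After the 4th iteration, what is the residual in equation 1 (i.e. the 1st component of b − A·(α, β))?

Iteration 1:
  α = (4 - (2)·0.000) / (3) = 1.333
  β = (7 - (4)·0.000) / (5) = 1.400
Iteration 2:
  α = (4 - (2)·1.400) / (3) = 0.400
  β = (7 - (4)·1.333) / (5) = 0.334
Iteration 3:
  α = (4 - (2)·0.334) / (3) = 1.111
  β = (7 - (4)·0.400) / (5) = 1.080
Iteration 4:
  α = (4 - (2)·1.080) / (3) = 0.613
  β = (7 - (4)·1.111) / (5) = 0.511
Residual b − A·x = (1.139, 1.993)

1.139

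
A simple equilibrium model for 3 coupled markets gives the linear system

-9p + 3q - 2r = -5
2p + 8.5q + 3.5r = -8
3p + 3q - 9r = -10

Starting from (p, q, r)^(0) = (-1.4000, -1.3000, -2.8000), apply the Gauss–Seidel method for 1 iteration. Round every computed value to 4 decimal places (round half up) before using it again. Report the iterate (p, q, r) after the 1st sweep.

Iteration 1:
  p = (-5 - (3)·-1.3000 - (-2)·-2.8000) / (-9) = 0.7444
  q = (-8 - (2)·0.7444 - (3.5)·-2.8000) / (8.5) = 0.0366
  r = (-10 - (3)·0.7444 - (3)·0.0366) / (-9) = 1.3714

(0.7444, 0.0366, 1.3714)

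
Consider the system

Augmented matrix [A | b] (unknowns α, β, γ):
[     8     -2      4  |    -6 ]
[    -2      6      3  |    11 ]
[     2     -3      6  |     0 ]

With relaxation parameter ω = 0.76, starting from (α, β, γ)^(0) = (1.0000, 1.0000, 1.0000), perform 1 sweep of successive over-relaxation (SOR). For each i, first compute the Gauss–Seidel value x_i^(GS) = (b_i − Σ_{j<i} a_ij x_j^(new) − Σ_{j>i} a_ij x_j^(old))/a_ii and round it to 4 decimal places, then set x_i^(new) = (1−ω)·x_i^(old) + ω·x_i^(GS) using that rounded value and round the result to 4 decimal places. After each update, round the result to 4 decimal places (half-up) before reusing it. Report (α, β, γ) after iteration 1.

Iteration 1:
  α: GS value = (-6 - (-2)·1.0000 - (4)·1.0000) / (8) = -1.0000;  α ← (1−ω)·1.0000 + ω·-1.0000 = -0.5200
  β: GS value = (11 - (-2)·-0.5200 - (3)·1.0000) / (6) = 1.1600;  β ← (1−ω)·1.0000 + ω·1.1600 = 1.1216
  γ: GS value = (0 - (2)·-0.5200 - (-3)·1.1216) / (6) = 0.7341;  γ ← (1−ω)·1.0000 + ω·0.7341 = 0.7979

(-0.5200, 1.1216, 0.7979)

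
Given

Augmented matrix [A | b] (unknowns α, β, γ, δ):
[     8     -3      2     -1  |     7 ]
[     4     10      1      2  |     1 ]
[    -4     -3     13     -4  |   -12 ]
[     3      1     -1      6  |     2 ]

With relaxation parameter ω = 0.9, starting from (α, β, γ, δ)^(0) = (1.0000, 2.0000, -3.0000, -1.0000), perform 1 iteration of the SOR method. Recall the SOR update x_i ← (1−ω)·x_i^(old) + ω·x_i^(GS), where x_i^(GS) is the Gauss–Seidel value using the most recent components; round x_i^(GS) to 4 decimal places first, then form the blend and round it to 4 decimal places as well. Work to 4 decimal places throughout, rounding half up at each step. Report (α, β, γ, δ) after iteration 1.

Iteration 1:
  α: GS value = (7 - (-3)·2.0000 - (2)·-3.0000 - (-1)·-1.0000) / (8) = 2.2500;  α ← (1−ω)·1.0000 + ω·2.2500 = 2.1250
  β: GS value = (1 - (4)·2.1250 - (1)·-3.0000 - (2)·-1.0000) / (10) = -0.2500;  β ← (1−ω)·2.0000 + ω·-0.2500 = -0.0250
  γ: GS value = (-12 - (-4)·2.1250 - (-3)·-0.0250 - (-4)·-1.0000) / (13) = -0.5827;  γ ← (1−ω)·-3.0000 + ω·-0.5827 = -0.8244
  δ: GS value = (2 - (3)·2.1250 - (1)·-0.0250 - (-1)·-0.8244) / (6) = -0.8624;  δ ← (1−ω)·-1.0000 + ω·-0.8624 = -0.8762

(2.1250, -0.0250, -0.8244, -0.8762)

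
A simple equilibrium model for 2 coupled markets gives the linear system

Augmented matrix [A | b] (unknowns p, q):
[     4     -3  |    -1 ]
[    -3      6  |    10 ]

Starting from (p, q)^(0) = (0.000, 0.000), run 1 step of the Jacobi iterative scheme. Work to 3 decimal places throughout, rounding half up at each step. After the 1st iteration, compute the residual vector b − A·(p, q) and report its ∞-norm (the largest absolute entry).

5.001

Iteration 1:
  p = (-1 - (-3)·0.000) / (4) = -0.250
  q = (10 - (-3)·0.000) / (6) = 1.667
Residual b − A·x = (5.001, -0.752); ∞-norm = 5.001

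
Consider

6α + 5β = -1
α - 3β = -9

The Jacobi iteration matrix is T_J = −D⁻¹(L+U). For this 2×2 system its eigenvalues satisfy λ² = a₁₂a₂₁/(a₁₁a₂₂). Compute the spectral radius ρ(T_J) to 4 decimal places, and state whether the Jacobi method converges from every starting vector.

a₁₂a₂₁/(a₁₁a₂₂) = (5)·(1) / ((6)·(-3)) = -0.277778
ρ = √|-0.277778| = √0.277778 = 0.5270
ρ < 1, so Jacobi converges

0.5270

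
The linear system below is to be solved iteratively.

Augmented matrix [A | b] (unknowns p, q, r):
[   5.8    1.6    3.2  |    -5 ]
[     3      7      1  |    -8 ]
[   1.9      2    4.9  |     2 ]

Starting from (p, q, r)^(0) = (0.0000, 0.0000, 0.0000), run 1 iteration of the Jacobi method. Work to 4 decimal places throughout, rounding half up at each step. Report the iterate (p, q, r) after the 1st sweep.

Iteration 1:
  p = (-5 - (1.6)·0.0000 - (3.2)·0.0000) / (5.8) = -0.8621
  q = (-8 - (3)·0.0000 - (1)·0.0000) / (7) = -1.1429
  r = (2 - (1.9)·0.0000 - (2)·0.0000) / (4.9) = 0.4082

(-0.8621, -1.1429, 0.4082)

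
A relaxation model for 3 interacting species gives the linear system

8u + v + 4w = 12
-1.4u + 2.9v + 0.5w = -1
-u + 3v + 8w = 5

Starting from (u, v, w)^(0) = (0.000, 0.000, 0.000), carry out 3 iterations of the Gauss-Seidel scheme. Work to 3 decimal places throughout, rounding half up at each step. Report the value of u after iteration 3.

Iteration 1:
  u = (12 - (1)·0.000 - (4)·0.000) / (8) = 1.500
  v = (-1 - (-1.4)·1.500 - (0.5)·0.000) / (2.9) = 0.379
  w = (5 - (-1)·1.500 - (3)·0.379) / (8) = 0.670
Iteration 2:
  u = (12 - (1)·0.379 - (4)·0.670) / (8) = 1.118
  v = (-1 - (-1.4)·1.118 - (0.5)·0.670) / (2.9) = 0.079
  w = (5 - (-1)·1.118 - (3)·0.079) / (8) = 0.735
Iteration 3:
  u = (12 - (1)·0.079 - (4)·0.735) / (8) = 1.123
  v = (-1 - (-1.4)·1.123 - (0.5)·0.735) / (2.9) = 0.071
  w = (5 - (-1)·1.123 - (3)·0.071) / (8) = 0.739

1.123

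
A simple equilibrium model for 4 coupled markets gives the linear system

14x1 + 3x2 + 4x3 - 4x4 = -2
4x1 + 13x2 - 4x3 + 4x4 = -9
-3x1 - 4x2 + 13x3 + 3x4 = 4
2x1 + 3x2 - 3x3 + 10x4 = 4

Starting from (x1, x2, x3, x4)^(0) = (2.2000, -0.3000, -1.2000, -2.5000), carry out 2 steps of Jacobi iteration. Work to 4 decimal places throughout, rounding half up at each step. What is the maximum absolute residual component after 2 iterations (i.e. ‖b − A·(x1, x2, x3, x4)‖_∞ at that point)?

Iteration 1:
  x1 = (-2 - (3)·-0.3000 - (4)·-1.2000 - (-4)·-2.5000) / (14) = -0.4500
  x2 = (-9 - (4)·2.2000 - (-4)·-1.2000 - (4)·-2.5000) / (13) = -0.9692
  x3 = (4 - (-3)·2.2000 - (-4)·-0.3000 - (3)·-2.5000) / (13) = 1.3000
  x4 = (4 - (2)·2.2000 - (3)·-0.3000 - (-3)·-1.2000) / (10) = -0.3100
Iteration 2:
  x1 = (-2 - (3)·-0.9692 - (4)·1.3000 - (-4)·-0.3100) / (14) = -0.3952
  x2 = (-9 - (4)·-0.4500 - (-4)·1.3000 - (4)·-0.3100) / (13) = -0.0585
  x3 = (4 - (-3)·-0.4500 - (-4)·-0.9692 - (3)·-0.3100) / (13) = -0.0228
  x4 = (4 - (2)·-0.4500 - (3)·-0.9692 - (-3)·1.3000) / (10) = 1.1708
Residual b − A·x = (8.4827, -11.4331, -0.6356, -6.8105); ∞-norm = 11.4331

11.4331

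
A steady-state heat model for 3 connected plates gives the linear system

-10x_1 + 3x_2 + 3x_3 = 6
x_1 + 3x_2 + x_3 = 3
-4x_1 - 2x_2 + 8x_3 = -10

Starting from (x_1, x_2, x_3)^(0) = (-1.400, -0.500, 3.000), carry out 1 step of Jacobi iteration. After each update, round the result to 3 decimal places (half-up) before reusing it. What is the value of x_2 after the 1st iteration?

0.467

Iteration 1:
  x_1 = (6 - (3)·-0.500 - (3)·3.000) / (-10) = 0.150
  x_2 = (3 - (1)·-1.400 - (1)·3.000) / (3) = 0.467
  x_3 = (-10 - (-4)·-1.400 - (-2)·-0.500) / (8) = -2.075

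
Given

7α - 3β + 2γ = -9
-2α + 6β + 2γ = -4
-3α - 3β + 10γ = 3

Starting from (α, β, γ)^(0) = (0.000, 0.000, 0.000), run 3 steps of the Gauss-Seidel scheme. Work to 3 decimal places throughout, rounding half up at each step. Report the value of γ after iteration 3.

Iteration 1:
  α = (-9 - (-3)·0.000 - (2)·0.000) / (7) = -1.286
  β = (-4 - (-2)·-1.286 - (2)·0.000) / (6) = -1.095
  γ = (3 - (-3)·-1.286 - (-3)·-1.095) / (10) = -0.414
Iteration 2:
  α = (-9 - (-3)·-1.095 - (2)·-0.414) / (7) = -1.637
  β = (-4 - (-2)·-1.637 - (2)·-0.414) / (6) = -1.074
  γ = (3 - (-3)·-1.637 - (-3)·-1.074) / (10) = -0.513
Iteration 3:
  α = (-9 - (-3)·-1.074 - (2)·-0.513) / (7) = -1.599
  β = (-4 - (-2)·-1.599 - (2)·-0.513) / (6) = -1.029
  γ = (3 - (-3)·-1.599 - (-3)·-1.029) / (10) = -0.488

-0.488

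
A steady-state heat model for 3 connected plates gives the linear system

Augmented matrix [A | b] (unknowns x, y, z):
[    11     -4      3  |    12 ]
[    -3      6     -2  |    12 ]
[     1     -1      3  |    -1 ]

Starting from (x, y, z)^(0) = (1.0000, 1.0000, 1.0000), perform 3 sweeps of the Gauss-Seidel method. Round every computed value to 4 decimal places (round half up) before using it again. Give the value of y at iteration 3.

3.1164

Iteration 1:
  x = (12 - (-4)·1.0000 - (3)·1.0000) / (11) = 1.1818
  y = (12 - (-3)·1.1818 - (-2)·1.0000) / (6) = 2.9242
  z = (-1 - (1)·1.1818 - (-1)·2.9242) / (3) = 0.2475
Iteration 2:
  x = (12 - (-4)·2.9242 - (3)·0.2475) / (11) = 2.0868
  y = (12 - (-3)·2.0868 - (-2)·0.2475) / (6) = 3.1259
  z = (-1 - (1)·2.0868 - (-1)·3.1259) / (3) = 0.0130
Iteration 3:
  x = (12 - (-4)·3.1259 - (3)·0.0130) / (11) = 2.2241
  y = (12 - (-3)·2.2241 - (-2)·0.0130) / (6) = 3.1164
  z = (-1 - (1)·2.2241 - (-1)·3.1164) / (3) = -0.0359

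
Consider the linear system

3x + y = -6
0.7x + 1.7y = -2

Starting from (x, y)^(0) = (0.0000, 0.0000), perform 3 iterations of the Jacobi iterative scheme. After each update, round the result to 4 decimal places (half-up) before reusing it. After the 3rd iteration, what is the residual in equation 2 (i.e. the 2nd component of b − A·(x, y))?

Iteration 1:
  x = (-6 - (1)·0.0000) / (3) = -2.0000
  y = (-2 - (0.7)·0.0000) / (1.7) = -1.1765
Iteration 2:
  x = (-6 - (1)·-1.1765) / (3) = -1.6078
  y = (-2 - (0.7)·-2.0000) / (1.7) = -0.3529
Iteration 3:
  x = (-6 - (1)·-0.3529) / (3) = -1.8824
  y = (-2 - (0.7)·-1.6078) / (1.7) = -0.5144
Residual b − A·x = (0.1616, 0.1922)

0.1922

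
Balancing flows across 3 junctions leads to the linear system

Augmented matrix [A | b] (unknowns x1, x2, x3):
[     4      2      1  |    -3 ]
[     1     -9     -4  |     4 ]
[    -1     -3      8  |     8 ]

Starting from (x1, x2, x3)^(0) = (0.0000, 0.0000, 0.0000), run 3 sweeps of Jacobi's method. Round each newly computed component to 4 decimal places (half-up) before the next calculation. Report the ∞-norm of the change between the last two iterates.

0.3290

Iteration 1:
  x1 = (-3 - (2)·0.0000 - (1)·0.0000) / (4) = -0.7500
  x2 = (4 - (1)·0.0000 - (-4)·0.0000) / (-9) = -0.4444
  x3 = (8 - (-1)·0.0000 - (-3)·0.0000) / (8) = 1.0000
Iteration 2:
  x1 = (-3 - (2)·-0.4444 - (1)·1.0000) / (4) = -0.7778
  x2 = (4 - (1)·-0.7500 - (-4)·1.0000) / (-9) = -0.9722
  x3 = (8 - (-1)·-0.7500 - (-3)·-0.4444) / (8) = 0.7396
Iteration 3:
  x1 = (-3 - (2)·-0.9722 - (1)·0.7396) / (4) = -0.4488
  x2 = (4 - (1)·-0.7778 - (-4)·0.7396) / (-9) = -0.8596
  x3 = (8 - (-1)·-0.7778 - (-3)·-0.9722) / (8) = 0.5382
Change: (0.3290, 0.1126, -0.2014) → max |·| = 0.3290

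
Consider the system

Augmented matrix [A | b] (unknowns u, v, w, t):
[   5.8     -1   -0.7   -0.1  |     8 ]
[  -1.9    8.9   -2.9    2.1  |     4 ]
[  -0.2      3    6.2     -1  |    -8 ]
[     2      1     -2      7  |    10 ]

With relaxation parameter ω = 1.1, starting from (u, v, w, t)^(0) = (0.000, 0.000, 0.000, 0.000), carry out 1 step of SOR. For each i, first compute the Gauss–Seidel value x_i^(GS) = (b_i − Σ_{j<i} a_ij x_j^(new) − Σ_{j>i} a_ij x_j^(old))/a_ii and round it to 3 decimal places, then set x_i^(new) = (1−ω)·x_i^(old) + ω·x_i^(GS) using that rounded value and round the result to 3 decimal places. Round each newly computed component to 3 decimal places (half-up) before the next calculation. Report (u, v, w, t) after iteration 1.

Iteration 1:
  u: GS value = (8 - (-1)·0.000 - (-0.7)·0.000 - (-0.1)·0.000) / (5.8) = 1.379;  u ← (1−ω)·0.000 + ω·1.379 = 1.517
  v: GS value = (4 - (-1.9)·1.517 - (-2.9)·0.000 - (2.1)·0.000) / (8.9) = 0.773;  v ← (1−ω)·0.000 + ω·0.773 = 0.850
  w: GS value = (-8 - (-0.2)·1.517 - (3)·0.850 - (-1)·0.000) / (6.2) = -1.653;  w ← (1−ω)·0.000 + ω·-1.653 = -1.818
  t: GS value = (10 - (2)·1.517 - (1)·0.850 - (-2)·-1.818) / (7) = 0.354;  t ← (1−ω)·0.000 + ω·0.354 = 0.389

(1.517, 0.850, -1.818, 0.389)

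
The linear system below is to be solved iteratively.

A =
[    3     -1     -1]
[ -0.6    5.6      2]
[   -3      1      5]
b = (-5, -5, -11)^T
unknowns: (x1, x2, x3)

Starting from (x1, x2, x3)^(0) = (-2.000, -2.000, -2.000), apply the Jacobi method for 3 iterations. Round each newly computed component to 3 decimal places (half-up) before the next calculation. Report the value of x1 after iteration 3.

-3.021

Iteration 1:
  x1 = (-5 - (-1)·-2.000 - (-1)·-2.000) / (3) = -3.000
  x2 = (-5 - (-0.6)·-2.000 - (2)·-2.000) / (5.6) = -0.393
  x3 = (-11 - (-3)·-2.000 - (1)·-2.000) / (5) = -3.000
Iteration 2:
  x1 = (-5 - (-1)·-0.393 - (-1)·-3.000) / (3) = -2.798
  x2 = (-5 - (-0.6)·-3.000 - (2)·-3.000) / (5.6) = -0.143
  x3 = (-11 - (-3)·-3.000 - (1)·-0.393) / (5) = -3.921
Iteration 3:
  x1 = (-5 - (-1)·-0.143 - (-1)·-3.921) / (3) = -3.021
  x2 = (-5 - (-0.6)·-2.798 - (2)·-3.921) / (5.6) = 0.208
  x3 = (-11 - (-3)·-2.798 - (1)·-0.143) / (5) = -3.850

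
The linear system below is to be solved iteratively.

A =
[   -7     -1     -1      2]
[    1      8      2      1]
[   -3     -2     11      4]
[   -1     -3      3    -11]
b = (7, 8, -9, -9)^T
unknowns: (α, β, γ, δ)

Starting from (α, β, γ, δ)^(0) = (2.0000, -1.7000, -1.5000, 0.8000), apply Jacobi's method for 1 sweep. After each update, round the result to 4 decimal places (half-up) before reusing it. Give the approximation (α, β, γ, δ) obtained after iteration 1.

Iteration 1:
  α = (7 - (-1)·-1.7000 - (-1)·-1.5000 - (2)·0.8000) / (-7) = -0.3143
  β = (8 - (1)·2.0000 - (2)·-1.5000 - (1)·0.8000) / (8) = 1.0250
  γ = (-9 - (-3)·2.0000 - (-2)·-1.7000 - (4)·0.8000) / (11) = -0.8727
  δ = (-9 - (-1)·2.0000 - (-3)·-1.7000 - (3)·-1.5000) / (-11) = 0.6909

(-0.3143, 1.0250, -0.8727, 0.6909)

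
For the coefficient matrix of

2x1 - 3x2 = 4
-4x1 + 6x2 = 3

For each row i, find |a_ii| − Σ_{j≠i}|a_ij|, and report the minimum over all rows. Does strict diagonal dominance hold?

row 1: |2| − (3) = -1
row 2: |6| − (4) = 2
minimum over rows = -1 → not strictly diagonally dominant

-1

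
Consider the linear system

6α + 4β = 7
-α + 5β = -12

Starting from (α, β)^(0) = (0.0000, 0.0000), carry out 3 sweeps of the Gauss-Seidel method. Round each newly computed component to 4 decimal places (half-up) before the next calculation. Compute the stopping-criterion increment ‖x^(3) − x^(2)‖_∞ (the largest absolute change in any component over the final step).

0.1926

Iteration 1:
  α = (7 - (4)·0.0000) / (6) = 1.1667
  β = (-12 - (-1)·1.1667) / (5) = -2.1667
Iteration 2:
  α = (7 - (4)·-2.1667) / (6) = 2.6111
  β = (-12 - (-1)·2.6111) / (5) = -1.8778
Iteration 3:
  α = (7 - (4)·-1.8778) / (6) = 2.4185
  β = (-12 - (-1)·2.4185) / (5) = -1.9163
Change: (-0.1926, -0.0385) → max |·| = 0.1926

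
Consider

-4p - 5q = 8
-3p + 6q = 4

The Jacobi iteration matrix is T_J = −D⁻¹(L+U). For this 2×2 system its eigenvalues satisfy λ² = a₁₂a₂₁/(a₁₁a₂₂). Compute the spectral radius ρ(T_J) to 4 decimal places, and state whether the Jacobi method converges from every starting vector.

a₁₂a₂₁/(a₁₁a₂₂) = (-5)·(-3) / ((-4)·(6)) = -0.625000
ρ = √|-0.625000| = √0.625000 = 0.7906
ρ < 1, so Jacobi converges

0.7906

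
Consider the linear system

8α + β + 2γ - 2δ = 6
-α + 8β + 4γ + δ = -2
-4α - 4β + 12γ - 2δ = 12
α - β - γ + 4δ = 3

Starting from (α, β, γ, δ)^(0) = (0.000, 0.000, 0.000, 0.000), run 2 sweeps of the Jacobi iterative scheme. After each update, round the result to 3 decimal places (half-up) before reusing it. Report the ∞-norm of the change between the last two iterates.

0.500

Iteration 1:
  α = (6 - (1)·0.000 - (2)·0.000 - (-2)·0.000) / (8) = 0.750
  β = (-2 - (-1)·0.000 - (4)·0.000 - (1)·0.000) / (8) = -0.250
  γ = (12 - (-4)·0.000 - (-4)·0.000 - (-2)·0.000) / (12) = 1.000
  δ = (3 - (1)·0.000 - (-1)·0.000 - (-1)·0.000) / (4) = 0.750
Iteration 2:
  α = (6 - (1)·-0.250 - (2)·1.000 - (-2)·0.750) / (8) = 0.719
  β = (-2 - (-1)·0.750 - (4)·1.000 - (1)·0.750) / (8) = -0.750
  γ = (12 - (-4)·0.750 - (-4)·-0.250 - (-2)·0.750) / (12) = 1.292
  δ = (3 - (1)·0.750 - (-1)·-0.250 - (-1)·1.000) / (4) = 0.750
Change: (-0.031, -0.500, 0.292, 0.000) → max |·| = 0.500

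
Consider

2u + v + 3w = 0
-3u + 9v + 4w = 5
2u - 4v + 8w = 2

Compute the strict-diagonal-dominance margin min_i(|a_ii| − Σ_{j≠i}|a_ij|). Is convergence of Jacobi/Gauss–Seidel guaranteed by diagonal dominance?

-2

row 1: |2| − (1+3) = -2
row 2: |9| − (3+4) = 2
row 3: |8| − (2+4) = 2
minimum over rows = -2 → not strictly diagonally dominant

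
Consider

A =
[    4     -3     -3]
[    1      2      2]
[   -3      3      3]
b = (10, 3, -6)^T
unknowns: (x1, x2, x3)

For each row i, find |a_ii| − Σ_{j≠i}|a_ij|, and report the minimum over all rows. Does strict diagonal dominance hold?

row 1: |4| − (3+3) = -2
row 2: |2| − (1+2) = -1
row 3: |3| − (3+3) = -3
minimum over rows = -3 → not strictly diagonally dominant

-3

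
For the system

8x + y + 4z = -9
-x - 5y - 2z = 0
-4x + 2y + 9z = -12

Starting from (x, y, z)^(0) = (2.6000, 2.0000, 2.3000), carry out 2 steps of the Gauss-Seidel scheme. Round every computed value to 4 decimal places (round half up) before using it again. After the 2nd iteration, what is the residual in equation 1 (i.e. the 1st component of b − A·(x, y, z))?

Iteration 1:
  x = (-9 - (1)·2.0000 - (4)·2.3000) / (8) = -2.5250
  y = (0 - (-1)·-2.5250 - (-2)·2.3000) / (-5) = -0.4150
  z = (-12 - (-4)·-2.5250 - (2)·-0.4150) / (9) = -2.3633
Iteration 2:
  x = (-9 - (1)·-0.4150 - (4)·-2.3633) / (8) = 0.1085
  y = (0 - (-1)·0.1085 - (-2)·-2.3633) / (-5) = 0.9236
  z = (-12 - (-4)·0.1085 - (2)·0.9236) / (9) = -1.4904
Residual b − A·x = (-4.8300, 1.7457, 0.0004)

-4.8300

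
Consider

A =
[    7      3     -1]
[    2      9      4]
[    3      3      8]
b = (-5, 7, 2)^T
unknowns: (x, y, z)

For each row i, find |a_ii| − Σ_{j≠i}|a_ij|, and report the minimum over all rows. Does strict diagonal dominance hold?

2

row 1: |7| − (3+1) = 3
row 2: |9| − (2+4) = 3
row 3: |8| − (3+3) = 2
minimum over rows = 2 → strictly diagonally dominant (convergence guaranteed)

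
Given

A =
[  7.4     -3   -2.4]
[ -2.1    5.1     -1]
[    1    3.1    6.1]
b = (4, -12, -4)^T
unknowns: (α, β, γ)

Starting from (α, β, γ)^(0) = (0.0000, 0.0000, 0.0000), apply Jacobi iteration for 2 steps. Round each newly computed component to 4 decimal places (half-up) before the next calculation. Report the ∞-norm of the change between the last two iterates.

Iteration 1:
  α = (4 - (-3)·0.0000 - (-2.4)·0.0000) / (7.4) = 0.5405
  β = (-12 - (-2.1)·0.0000 - (-1)·0.0000) / (5.1) = -2.3529
  γ = (-4 - (1)·0.0000 - (3.1)·0.0000) / (6.1) = -0.6557
Iteration 2:
  α = (4 - (-3)·-2.3529 - (-2.4)·-0.6557) / (7.4) = -0.6260
  β = (-12 - (-2.1)·0.5405 - (-1)·-0.6557) / (5.1) = -2.2590
  γ = (-4 - (1)·0.5405 - (3.1)·-2.3529) / (6.1) = 0.4514
Change: (-1.1665, 0.0939, 1.1071) → max |·| = 1.1665

1.1665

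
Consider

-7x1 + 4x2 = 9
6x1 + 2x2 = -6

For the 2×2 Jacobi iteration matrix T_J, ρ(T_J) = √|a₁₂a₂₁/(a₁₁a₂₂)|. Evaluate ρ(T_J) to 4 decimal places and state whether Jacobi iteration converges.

1.3093

a₁₂a₂₁/(a₁₁a₂₂) = (4)·(6) / ((-7)·(2)) = -1.714286
ρ = √|-1.714286| = √1.714286 = 1.3093
ρ > 1, so Jacobi diverges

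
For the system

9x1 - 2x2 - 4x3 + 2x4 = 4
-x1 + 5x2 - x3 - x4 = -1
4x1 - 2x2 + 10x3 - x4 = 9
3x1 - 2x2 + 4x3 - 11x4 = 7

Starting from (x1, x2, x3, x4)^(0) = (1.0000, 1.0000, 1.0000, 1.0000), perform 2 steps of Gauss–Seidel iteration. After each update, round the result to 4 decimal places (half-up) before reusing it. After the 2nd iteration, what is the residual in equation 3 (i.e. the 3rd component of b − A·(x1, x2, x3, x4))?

Iteration 1:
  x1 = (4 - (-2)·1.0000 - (-4)·1.0000 - (2)·1.0000) / (9) = 0.8889
  x2 = (-1 - (-1)·0.8889 - (-1)·1.0000 - (-1)·1.0000) / (5) = 0.3778
  x3 = (9 - (4)·0.8889 - (-2)·0.3778 - (-1)·1.0000) / (10) = 0.7200
  x4 = (7 - (3)·0.8889 - (-2)·0.3778 - (4)·0.7200) / (-11) = -0.2008
Iteration 2:
  x1 = (4 - (-2)·0.3778 - (-4)·0.7200 - (2)·-0.2008) / (9) = 0.8930
  x2 = (-1 - (-1)·0.8930 - (-1)·0.7200 - (-1)·-0.2008) / (5) = 0.0824
  x3 = (9 - (4)·0.8930 - (-2)·0.0824 - (-1)·-0.2008) / (10) = 0.5392
  x4 = (7 - (3)·0.8930 - (-2)·0.0824 - (4)·0.5392) / (-11) = -0.2117
Residual b − A·x = (-1.2920, -0.1915, -0.0109, 0.0003)

-0.0109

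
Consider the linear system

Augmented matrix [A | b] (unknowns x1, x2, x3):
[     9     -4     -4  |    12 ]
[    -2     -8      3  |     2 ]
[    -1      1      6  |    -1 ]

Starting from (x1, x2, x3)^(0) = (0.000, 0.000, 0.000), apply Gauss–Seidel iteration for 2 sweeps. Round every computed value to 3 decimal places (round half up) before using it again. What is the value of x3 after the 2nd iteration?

Iteration 1:
  x1 = (12 - (-4)·0.000 - (-4)·0.000) / (9) = 1.333
  x2 = (2 - (-2)·1.333 - (3)·0.000) / (-8) = -0.583
  x3 = (-1 - (-1)·1.333 - (1)·-0.583) / (6) = 0.153
Iteration 2:
  x1 = (12 - (-4)·-0.583 - (-4)·0.153) / (9) = 1.142
  x2 = (2 - (-2)·1.142 - (3)·0.153) / (-8) = -0.478
  x3 = (-1 - (-1)·1.142 - (1)·-0.478) / (6) = 0.103

0.103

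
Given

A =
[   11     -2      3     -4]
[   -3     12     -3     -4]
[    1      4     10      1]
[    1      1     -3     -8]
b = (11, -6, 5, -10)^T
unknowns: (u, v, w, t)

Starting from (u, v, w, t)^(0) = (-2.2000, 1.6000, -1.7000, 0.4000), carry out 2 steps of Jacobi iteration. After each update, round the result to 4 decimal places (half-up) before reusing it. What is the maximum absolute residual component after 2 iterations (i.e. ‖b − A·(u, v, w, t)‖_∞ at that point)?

6.7198

Iteration 1:
  u = (11 - (-2)·1.6000 - (3)·-1.7000 - (-4)·0.4000) / (11) = 1.9000
  v = (-6 - (-3)·-2.2000 - (-3)·-1.7000 - (-4)·0.4000) / (12) = -1.3417
  w = (5 - (1)·-2.2000 - (4)·1.6000 - (1)·0.4000) / (10) = 0.0400
  t = (-10 - (1)·-2.2000 - (1)·1.6000 - (-3)·-1.7000) / (-8) = 1.8125
Iteration 2:
  u = (11 - (-2)·-1.3417 - (3)·0.0400 - (-4)·1.8125) / (11) = 1.4042
  v = (-6 - (-3)·1.9000 - (-3)·0.0400 - (-4)·1.8125) / (12) = 0.5892
  w = (5 - (1)·1.9000 - (4)·-1.3417 - (1)·1.8125) / (10) = 0.6654
  t = (-10 - (1)·1.9000 - (1)·-1.3417 - (-3)·0.0400) / (-8) = 1.3048
Residual b − A·x = (-0.0448, -1.6424, -6.7198, 0.4412); ∞-norm = 6.7198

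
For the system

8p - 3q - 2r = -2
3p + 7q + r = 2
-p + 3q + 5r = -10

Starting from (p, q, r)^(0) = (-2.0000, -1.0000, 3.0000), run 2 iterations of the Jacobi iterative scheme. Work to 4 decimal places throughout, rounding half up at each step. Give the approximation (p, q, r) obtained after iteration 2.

(-0.4321, 0.4893, -2.4036)

Iteration 1:
  p = (-2 - (-3)·-1.0000 - (-2)·3.0000) / (8) = 0.1250
  q = (2 - (3)·-2.0000 - (1)·3.0000) / (7) = 0.7143
  r = (-10 - (-1)·-2.0000 - (3)·-1.0000) / (5) = -1.8000
Iteration 2:
  p = (-2 - (-3)·0.7143 - (-2)·-1.8000) / (8) = -0.4321
  q = (2 - (3)·0.1250 - (1)·-1.8000) / (7) = 0.4893
  r = (-10 - (-1)·0.1250 - (3)·0.7143) / (5) = -2.4036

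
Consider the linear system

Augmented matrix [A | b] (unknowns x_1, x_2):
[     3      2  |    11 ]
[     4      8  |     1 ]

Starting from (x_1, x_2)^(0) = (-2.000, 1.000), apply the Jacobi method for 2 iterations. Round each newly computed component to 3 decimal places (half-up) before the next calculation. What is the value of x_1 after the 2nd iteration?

Iteration 1:
  x_1 = (11 - (2)·1.000) / (3) = 3.000
  x_2 = (1 - (4)·-2.000) / (8) = 1.125
Iteration 2:
  x_1 = (11 - (2)·1.125) / (3) = 2.917
  x_2 = (1 - (4)·3.000) / (8) = -1.375

2.917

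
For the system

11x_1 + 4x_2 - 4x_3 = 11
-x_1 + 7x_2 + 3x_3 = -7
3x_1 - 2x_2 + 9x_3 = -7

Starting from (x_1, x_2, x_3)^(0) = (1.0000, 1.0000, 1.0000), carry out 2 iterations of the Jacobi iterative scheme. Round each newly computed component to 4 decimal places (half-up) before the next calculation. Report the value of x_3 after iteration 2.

-1.3968

Iteration 1:
  x_1 = (11 - (4)·1.0000 - (-4)·1.0000) / (11) = 1.0000
  x_2 = (-7 - (-1)·1.0000 - (3)·1.0000) / (7) = -1.2857
  x_3 = (-7 - (3)·1.0000 - (-2)·1.0000) / (9) = -0.8889
Iteration 2:
  x_1 = (11 - (4)·-1.2857 - (-4)·-0.8889) / (11) = 1.1443
  x_2 = (-7 - (-1)·1.0000 - (3)·-0.8889) / (7) = -0.4762
  x_3 = (-7 - (3)·1.0000 - (-2)·-1.2857) / (9) = -1.3968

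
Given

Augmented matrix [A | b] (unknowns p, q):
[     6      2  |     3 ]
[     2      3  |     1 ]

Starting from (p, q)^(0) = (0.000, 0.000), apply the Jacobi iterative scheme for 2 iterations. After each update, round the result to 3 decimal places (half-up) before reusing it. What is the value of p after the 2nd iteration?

Iteration 1:
  p = (3 - (2)·0.000) / (6) = 0.500
  q = (1 - (2)·0.000) / (3) = 0.333
Iteration 2:
  p = (3 - (2)·0.333) / (6) = 0.389
  q = (1 - (2)·0.500) / (3) = 0.000

0.389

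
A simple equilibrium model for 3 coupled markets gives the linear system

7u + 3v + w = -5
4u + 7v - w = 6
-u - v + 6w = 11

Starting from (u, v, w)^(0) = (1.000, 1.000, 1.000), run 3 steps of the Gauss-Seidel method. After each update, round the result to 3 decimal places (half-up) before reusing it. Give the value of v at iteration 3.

Iteration 1:
  u = (-5 - (3)·1.000 - (1)·1.000) / (7) = -1.286
  v = (6 - (4)·-1.286 - (-1)·1.000) / (7) = 1.735
  w = (11 - (-1)·-1.286 - (-1)·1.735) / (6) = 1.908
Iteration 2:
  u = (-5 - (3)·1.735 - (1)·1.908) / (7) = -1.730
  v = (6 - (4)·-1.730 - (-1)·1.908) / (7) = 2.118
  w = (11 - (-1)·-1.730 - (-1)·2.118) / (6) = 1.898
Iteration 3:
  u = (-5 - (3)·2.118 - (1)·1.898) / (7) = -1.893
  v = (6 - (4)·-1.893 - (-1)·1.898) / (7) = 2.210
  w = (11 - (-1)·-1.893 - (-1)·2.210) / (6) = 1.886

2.210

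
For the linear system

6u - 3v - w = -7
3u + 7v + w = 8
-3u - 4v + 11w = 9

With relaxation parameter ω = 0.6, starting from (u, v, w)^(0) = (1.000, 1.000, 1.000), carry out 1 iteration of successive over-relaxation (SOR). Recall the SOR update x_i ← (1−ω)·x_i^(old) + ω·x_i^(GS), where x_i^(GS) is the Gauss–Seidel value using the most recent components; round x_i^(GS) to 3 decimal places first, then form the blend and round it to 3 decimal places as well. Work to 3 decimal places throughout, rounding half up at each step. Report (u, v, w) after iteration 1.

Iteration 1:
  u: GS value = (-7 - (-3)·1.000 - (-1)·1.000) / (6) = -0.500;  u ← (1−ω)·1.000 + ω·-0.500 = 0.100
  v: GS value = (8 - (3)·0.100 - (1)·1.000) / (7) = 0.957;  v ← (1−ω)·1.000 + ω·0.957 = 0.974
  w: GS value = (9 - (-3)·0.100 - (-4)·0.974) / (11) = 1.200;  w ← (1−ω)·1.000 + ω·1.200 = 1.120

(0.100, 0.974, 1.120)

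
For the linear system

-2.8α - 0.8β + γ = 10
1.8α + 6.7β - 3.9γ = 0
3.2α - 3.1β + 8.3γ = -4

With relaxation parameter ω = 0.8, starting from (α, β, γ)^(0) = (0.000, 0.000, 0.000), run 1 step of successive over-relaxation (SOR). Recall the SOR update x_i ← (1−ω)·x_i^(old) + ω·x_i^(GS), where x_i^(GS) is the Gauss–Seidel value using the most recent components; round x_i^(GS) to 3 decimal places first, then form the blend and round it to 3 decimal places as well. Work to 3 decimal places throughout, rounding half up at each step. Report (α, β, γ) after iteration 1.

(-2.857, 0.614, 0.679)

Iteration 1:
  α: GS value = (10 - (-0.8)·0.000 - (1)·0.000) / (-2.8) = -3.571;  α ← (1−ω)·0.000 + ω·-3.571 = -2.857
  β: GS value = (0 - (1.8)·-2.857 - (-3.9)·0.000) / (6.7) = 0.768;  β ← (1−ω)·0.000 + ω·0.768 = 0.614
  γ: GS value = (-4 - (3.2)·-2.857 - (-3.1)·0.614) / (8.3) = 0.849;  γ ← (1−ω)·0.000 + ω·0.849 = 0.679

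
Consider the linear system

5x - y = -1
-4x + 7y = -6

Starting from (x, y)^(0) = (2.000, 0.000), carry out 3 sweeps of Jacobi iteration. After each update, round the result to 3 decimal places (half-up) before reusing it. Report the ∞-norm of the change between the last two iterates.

0.251

Iteration 1:
  x = (-1 - (-1)·0.000) / (5) = -0.200
  y = (-6 - (-4)·2.000) / (7) = 0.286
Iteration 2:
  x = (-1 - (-1)·0.286) / (5) = -0.143
  y = (-6 - (-4)·-0.200) / (7) = -0.971
Iteration 3:
  x = (-1 - (-1)·-0.971) / (5) = -0.394
  y = (-6 - (-4)·-0.143) / (7) = -0.939
Change: (-0.251, 0.032) → max |·| = 0.251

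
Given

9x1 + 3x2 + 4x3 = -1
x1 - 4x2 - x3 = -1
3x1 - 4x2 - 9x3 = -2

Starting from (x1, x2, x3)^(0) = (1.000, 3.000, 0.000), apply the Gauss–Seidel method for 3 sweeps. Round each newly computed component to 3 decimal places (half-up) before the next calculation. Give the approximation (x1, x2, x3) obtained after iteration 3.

(-0.241, 0.168, 0.067)

Iteration 1:
  x1 = (-1 - (3)·3.000 - (4)·0.000) / (9) = -1.111
  x2 = (-1 - (1)·-1.111 - (-1)·0.000) / (-4) = -0.028
  x3 = (-2 - (3)·-1.111 - (-4)·-0.028) / (-9) = -0.136
Iteration 2:
  x1 = (-1 - (3)·-0.028 - (4)·-0.136) / (9) = -0.041
  x2 = (-1 - (1)·-0.041 - (-1)·-0.136) / (-4) = 0.274
  x3 = (-2 - (3)·-0.041 - (-4)·0.274) / (-9) = 0.087
Iteration 3:
  x1 = (-1 - (3)·0.274 - (4)·0.087) / (9) = -0.241
  x2 = (-1 - (1)·-0.241 - (-1)·0.087) / (-4) = 0.168
  x3 = (-2 - (3)·-0.241 - (-4)·0.168) / (-9) = 0.067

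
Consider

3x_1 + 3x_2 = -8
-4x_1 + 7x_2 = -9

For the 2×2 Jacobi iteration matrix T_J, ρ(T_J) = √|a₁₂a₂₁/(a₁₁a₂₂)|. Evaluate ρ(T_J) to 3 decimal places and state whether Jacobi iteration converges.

0.756

a₁₂a₂₁/(a₁₁a₂₂) = (3)·(-4) / ((3)·(7)) = -0.571429
ρ = √|-0.571429| = √0.571429 = 0.756
ρ < 1, so Jacobi converges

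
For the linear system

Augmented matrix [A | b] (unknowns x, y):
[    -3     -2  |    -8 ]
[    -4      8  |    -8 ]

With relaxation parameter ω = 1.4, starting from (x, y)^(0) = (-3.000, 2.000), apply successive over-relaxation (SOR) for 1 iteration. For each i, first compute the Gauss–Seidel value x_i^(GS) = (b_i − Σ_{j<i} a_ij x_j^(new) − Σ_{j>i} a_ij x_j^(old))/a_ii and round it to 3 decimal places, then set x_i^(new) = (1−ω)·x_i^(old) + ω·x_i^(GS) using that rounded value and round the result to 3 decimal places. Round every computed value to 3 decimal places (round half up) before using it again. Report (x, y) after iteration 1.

(3.066, -0.054)

Iteration 1:
  x: GS value = (-8 - (-2)·2.000) / (-3) = 1.333;  x ← (1−ω)·-3.000 + ω·1.333 = 3.066
  y: GS value = (-8 - (-4)·3.066) / (8) = 0.533;  y ← (1−ω)·2.000 + ω·0.533 = -0.054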